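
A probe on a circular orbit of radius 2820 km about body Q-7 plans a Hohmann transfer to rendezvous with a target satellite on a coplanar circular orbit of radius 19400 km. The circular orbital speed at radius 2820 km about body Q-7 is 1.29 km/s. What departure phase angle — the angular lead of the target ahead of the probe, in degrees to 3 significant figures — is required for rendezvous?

From the circular-orbit relation v² = μ/r at r = 2820 km: μ = v²r = (1.29)² × 2820 = 4692.76 km³/s².
Transfer-ellipse semi-major axis a_t = (r₁ + r₂)/2 = (2820 + 19400)/2 = 11110 km.
Transfer time t = π√(a_t³/μ) = 53704 s.
The target's mean motion on its circular orbit is ω₂ = √(μ/r₂³) = 2.5352×10^-5 rad/s.
Angle swept by the target during transfer: ω₂·t = 1.3615 rad = 78.01°.
The probe traverses 180° on the transfer ellipse, so the target must lead by 180° − 78.01° = 102°.

φ = 102°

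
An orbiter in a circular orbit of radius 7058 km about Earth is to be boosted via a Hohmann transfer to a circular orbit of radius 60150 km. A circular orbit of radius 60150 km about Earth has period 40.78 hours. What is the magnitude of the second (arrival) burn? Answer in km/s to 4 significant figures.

Δv₂ = 1.395 km/s

From Kepler's third law T² = 4π²r³/μ at r = 60150 km, T = 40.78 hours = 40.78 × 3600 s = 1.46808×10^5 s: μ = 4π²r³/T² = 3.98627×10^5 km³/s².
The Hohmann ellipse has a_t = (r₁ + r₂)/2 = 33604 km.
Circular speed at r = 60150 km: v_c = √(μ/r) = 2.57434 km/s.
Transfer-orbit speed at the same r (vis-viva, a = a_t): v_t = √[μ(2/r − 1/a_t)] = 1.17981 km/s.
Δv₂ = |v_t − v_c| = |1.17981 − 2.57434| = 1.395 km/s.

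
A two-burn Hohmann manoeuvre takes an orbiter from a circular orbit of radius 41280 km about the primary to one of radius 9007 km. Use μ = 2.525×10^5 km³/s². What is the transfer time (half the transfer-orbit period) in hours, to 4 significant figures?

Transfer-ellipse semi-major axis a_t = (r₁ + r₂)/2 = (41280 + 9007)/2 = 25143.5 km.
Transfer time t = π√(a_t³/μ) = π√((25143.5)³ / 2.525×10^5) = 24926 s.
Converting: 24926 s ÷ 3600 s/hour = 6.924 hours.

t = 6.924 hours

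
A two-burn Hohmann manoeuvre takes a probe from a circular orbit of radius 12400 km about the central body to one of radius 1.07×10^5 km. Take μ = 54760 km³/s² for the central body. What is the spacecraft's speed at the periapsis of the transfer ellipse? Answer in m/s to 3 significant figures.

Transfer-ellipse semi-major axis a_t = (r₁ + r₂)/2 = (12400 + 1.070×10^5)/2 = 59700 km.
At periapsis, r = 12400 km.
Vis-viva: v = √[μ(2/r − 1/a_t)] = √[54760 × (2/12400 − 1/59700)] = 2.813 km/s.

v = 2810 m/s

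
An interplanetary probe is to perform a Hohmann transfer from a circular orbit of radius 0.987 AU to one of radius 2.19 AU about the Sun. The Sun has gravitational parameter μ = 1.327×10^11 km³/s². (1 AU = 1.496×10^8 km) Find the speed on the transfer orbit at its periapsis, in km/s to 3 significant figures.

v = 35.2 km/s

In km: r₁ = 0.987 × 1.496×10^8 = 1.476552×10^8 km; r₂ = 2.19 × 1.496×10^8 = 3.27624×10^8 km.
Semi-major axis of the transfer orbit: a_t = (1.476552×10^8 + 3.27624×10^8)/2 = 2.376396×10^8 km.
The periapsis of the transfer ellipse is at r = 1.476552×10^8 km.
Vis-viva: v = √[μ(2/r − 1/a_t)] = √[1.327×10^11 × (2/1.476552×10^8 − 1/2.376396×10^8)] = 35.20 km/s.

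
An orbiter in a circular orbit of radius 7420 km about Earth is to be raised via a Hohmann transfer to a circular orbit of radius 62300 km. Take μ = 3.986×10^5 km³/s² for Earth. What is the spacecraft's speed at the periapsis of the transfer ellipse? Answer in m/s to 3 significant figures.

v = 9800 m/s

The Hohmann ellipse has a_t = (r₁ + r₂)/2 = 34860 km.
The periapsis of the transfer ellipse is at r = 7420 km.
From the vis-viva equation, v = √[μ(2/r − 1/a_t)] = 9.798 km/s.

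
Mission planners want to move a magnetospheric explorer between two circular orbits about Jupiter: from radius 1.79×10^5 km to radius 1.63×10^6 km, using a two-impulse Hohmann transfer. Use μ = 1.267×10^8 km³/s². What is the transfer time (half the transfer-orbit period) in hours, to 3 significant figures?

t = 66.7 hours

The Hohmann ellipse has a_t = (r₁ + r₂)/2 = 9.045×10^5 km.
Half the transfer-orbit period gives t = π√(a_t³/μ) = 2.401×10^5 s.
Converting: 2.401×10^5 s ÷ 3600 s/hour = 66.7 hours.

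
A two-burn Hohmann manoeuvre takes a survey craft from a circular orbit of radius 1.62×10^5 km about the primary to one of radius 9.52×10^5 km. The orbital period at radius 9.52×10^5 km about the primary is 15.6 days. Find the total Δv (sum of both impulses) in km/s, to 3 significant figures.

Δv = 5.35 km/s

From Kepler's third law T² = 4π²r³/μ at r = 9.52×10^5 km, T = 15.6 days = 15.6 × 86400 s = 1.34784×10^6 s: μ = 4π²r³/T² = 1.87497×10^7 km³/s².
Semi-major axis of the transfer orbit: a_t = (1.620×10^5 + 9.520×10^5)/2 = 5.570×10^5 km.
At r₁ the circular-orbit speed is v₁ = √(μ/r₁) = 10.758196 km/s.
Transfer-orbit speed at r₁ (vis-viva): v_p = √[μ(2/r₁ − 1/a_t)] = 14.064695 km/s.
First burn Δv₁ = |v_p − v₁| = 3.306 km/s.
Circular speed at r₂: v₂ = √(μ/r₂) = 4.438 km/s.
Transfer-orbit speed at r₂: v_a = √[μ(2/r₂ − 1/a_t)] = 2.393 km/s.
Second burn Δv₂ = |v₂ − v_a| = 2.045 km/s.
Total Δv = Δv₁ + Δv₂ = 5.351 km/s.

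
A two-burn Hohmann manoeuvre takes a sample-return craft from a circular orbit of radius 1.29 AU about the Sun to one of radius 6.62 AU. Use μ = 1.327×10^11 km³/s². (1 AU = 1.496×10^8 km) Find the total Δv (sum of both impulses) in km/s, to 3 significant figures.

Δv = 12.7 km/s

In km: r₁ = 1.29 × 1.496×10^8 = 1.92984×10^8 km; r₂ = 6.62 × 1.496×10^8 = 9.90352×10^8 km.
Transfer-ellipse semi-major axis a_t = (r₁ + r₂)/2 = (1.92984×10^8 + 9.90352×10^8)/2 = 5.91668×10^8 km.
Circular speed at r₁: v₁ = √(μ/r₁) = √(1.327×10^11/1.92984×10^8) = 26.223 km/s.
Transfer-orbit speed at r₁ (vis-viva): v_p = √[μ(2/r₁ − 1/a_t)] = 33.926 km/s.
First burn Δv₁ = |v_p − v₁| = 7.703 km/s.
At r₂, v₂ = √(μ/r₂) = 11.576 km/s.
Transfer-orbit speed at r₂: v_a = √[μ(2/r₂ − 1/a_t)] = 6.6109 km/s.
Second burn Δv₂ = |v₂ − v_a| = 4.965 km/s.
Total Δv = Δv₁ + Δv₂ = 12.67 km/s.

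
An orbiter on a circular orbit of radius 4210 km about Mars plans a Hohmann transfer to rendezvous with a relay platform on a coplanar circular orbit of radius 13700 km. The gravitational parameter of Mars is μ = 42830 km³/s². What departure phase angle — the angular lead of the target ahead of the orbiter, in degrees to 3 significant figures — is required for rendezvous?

The Hohmann ellipse has a_t = (r₁ + r₂)/2 = 8955 km.
The half-period of the transfer ellipse is t = π√(a_t³/μ) = 12860 s.
Target angular speed ω₂ = √(μ/r₂³) = 1.291×10^-4 rad/s.
Angle swept by the target during transfer: ω₂·t = 1.6602 rad = 95.12°.
The orbiter traverses 180° on the transfer ellipse, so the target must lead by 180° − 95.12° = 84.9°.

φ = 84.9°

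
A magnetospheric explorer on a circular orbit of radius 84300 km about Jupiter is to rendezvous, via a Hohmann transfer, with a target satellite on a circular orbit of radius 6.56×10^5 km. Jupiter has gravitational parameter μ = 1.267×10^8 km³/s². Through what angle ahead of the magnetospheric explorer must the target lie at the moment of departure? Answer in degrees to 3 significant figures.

φ = 104°

The Hohmann ellipse has a_t = (r₁ + r₂)/2 = 3.7015×10^5 km.
Transfer time t = π√(a_t³/μ) = 62853.3 s.
Target angular speed ω₂ = √(μ/r₂³) = 2.11852×10^-5 rad/s.
Angle swept by the target during transfer: ω₂·t = 1.33156 rad = 76.29°.
Arrival is 180° from departure on the ellipse, so φ = 180° − 76.29° = 104°.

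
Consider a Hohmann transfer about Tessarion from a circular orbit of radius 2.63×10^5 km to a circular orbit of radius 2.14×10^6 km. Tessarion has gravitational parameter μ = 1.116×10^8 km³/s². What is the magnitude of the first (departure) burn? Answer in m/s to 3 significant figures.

Semi-major axis of the transfer orbit: a_t = (2.630×10^5 + 2.140×10^6)/2 = 1.2015×10^6 km.
Circular speed at r = 2.630×10^5 km: v_c = √(μ/r) = 20.5994 km/s.
Transfer-orbit speed at the same r (vis-viva, a = a_t): v_t = √[μ(2/r − 1/a_t)] = 27.4915 km/s.
Δv₁ = |v_t − v_c| = |27.4915 − 20.5994| = 6.892 km/s.

Δv₁ = 6890 m/s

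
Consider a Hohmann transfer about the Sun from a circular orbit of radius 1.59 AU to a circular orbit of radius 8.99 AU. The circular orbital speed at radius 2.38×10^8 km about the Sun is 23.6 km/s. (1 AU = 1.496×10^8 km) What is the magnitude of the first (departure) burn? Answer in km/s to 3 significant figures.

Δv₁ = 7.17 km/s

From the circular-orbit relation v² = μ/r at r = 2.38×10^8 km: μ = v²r = (23.6)² × 2.38×10^8 = 1.32556×10^11 km³/s².
In km: r₁ = 1.59 × 1.496×10^8 = 2.37864×10^8 km; r₂ = 8.99 × 1.496×10^8 = 1.344904×10^9 km.
The Hohmann ellipse has a_t = (r₁ + r₂)/2 = 7.91384×10^8 km.
On the circular orbit at r = 2.37864×10^8 km, v_c = √(μ/r) = 23.6067 km/s.
Vis-viva on the transfer ellipse at r = 2.37864×10^8 km gives v_t = √[μ(2/r − 1/a_t)] = 30.7743 km/s.
Δv₁ = |v_t − v_c| = |30.7743 − 23.6067| = 7.168 km/s.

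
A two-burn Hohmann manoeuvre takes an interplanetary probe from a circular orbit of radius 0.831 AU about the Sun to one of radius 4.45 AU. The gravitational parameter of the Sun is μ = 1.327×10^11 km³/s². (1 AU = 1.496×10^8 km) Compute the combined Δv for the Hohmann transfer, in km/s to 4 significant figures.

In km: r₁ = 0.831 × 1.496×10^8 = 1.243176×10^8 km; r₂ = 4.45 × 1.496×10^8 = 6.6572×10^8 km.
Semi-major axis of the transfer orbit: a_t = (1.243176×10^8 + 6.6572×10^8)/2 = 3.950188×10^8 km.
Circular speed at r₁: v₁ = √(μ/r₁) = √(1.327×10^11/1.243176×10^8) = 32.672 km/s.
Transfer-orbit speed at r₁ (v² = μ(2/r − 1/a)): v_p = √[μ(2/r₁ − 1/a_t)] = 42.414 km/s.
First burn Δv₁ = |v_p − v₁| = 9.742 km/s.
Circular speed at r₂: v₂ = √(μ/r₂) = 14.1185 km/s.
Transfer-orbit speed at r₂: v_a = √[μ(2/r₂ − 1/a_t)] = 7.92040 km/s.
Second burn Δv₂ = |v₂ − v_a| = 6.198 km/s.
Δv = Δv₁ + Δv₂ = 9.742 + 6.198 = 15.94 km/s.

Δv = 15.94 km/s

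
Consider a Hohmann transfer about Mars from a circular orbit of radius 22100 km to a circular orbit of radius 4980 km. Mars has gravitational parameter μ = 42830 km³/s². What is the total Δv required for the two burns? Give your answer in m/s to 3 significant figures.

Transfer-ellipse semi-major axis a_t = (r₁ + r₂)/2 = (22100 + 4980)/2 = 13540 km.
Circular speed at r₁: v₁ = √(μ/r₁) = √(42830/22100) = 1.392124 km/s.
Transfer-orbit speed at r₁ (vis-viva equation): v_a = √[μ(2/r₁ − 1/a_t)] = 0.8442737 km/s.
First burn Δv₁ = |v_a − v₁| = 0.5479 km/s.
Circular speed at r₂: v₂ = √(μ/r₂) = 2.933 km/s.
Transfer-orbit speed at r₂: v_p = √[μ(2/r₂ − 1/a_t)] = 3.747 km/s.
Second burn Δv₂ = |v₂ − v_p| = 0.8140 km/s.
Δv = Δv₁ + Δv₂ = 0.5479 + 0.8140 = 1.362 km/s.

Δv = 1360 m/s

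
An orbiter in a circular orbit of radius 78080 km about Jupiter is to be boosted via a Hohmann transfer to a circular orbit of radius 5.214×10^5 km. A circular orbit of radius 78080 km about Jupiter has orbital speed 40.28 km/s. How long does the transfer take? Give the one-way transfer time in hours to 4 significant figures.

From the circular-orbit relation v² = μ/r at r = 78080 km: μ = v²r = (40.28)² × 78080 = 1.26683×10^8 km³/s².
The Hohmann ellipse has a_t = (r₁ + r₂)/2 = 2.9974×10^5 km.
By Kepler's third law the transfer-orbit period is T = 2π√(a_t³/μ), so t = T/2 = 45800 s.
Converting: 45800 s ÷ 3600 s/hour = 12.72 hours.

t = 12.72 hours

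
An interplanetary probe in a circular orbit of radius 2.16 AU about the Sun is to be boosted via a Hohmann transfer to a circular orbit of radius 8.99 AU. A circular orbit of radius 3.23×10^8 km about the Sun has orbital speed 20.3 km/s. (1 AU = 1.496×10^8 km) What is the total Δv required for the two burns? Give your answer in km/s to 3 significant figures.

Δv = 9.23 km/s

From the circular-orbit relation v² = μ/r at r = 3.23×10^8 km: μ = v²r = (20.3)² × 3.23×10^8 = 1.33105×10^11 km³/s².
In km: r₁ = 2.16 × 1.496×10^8 = 3.23136×10^8 km; r₂ = 8.99 × 1.496×10^8 = 1.344904×10^9 km.
Transfer-ellipse semi-major axis a_t = (r₁ + r₂)/2 = (3.23136×10^8 + 1.344904×10^9)/2 = 8.3402×10^8 km.
Circular speed at r₁: v₁ = √(μ/r₁) = √(1.33105×10^11/3.23136×10^8) = 20.296 km/s.
On the transfer ellipse at r₁, v² = μ(2/r − 1/a) gives v_p = √[μ(2/r₁ − 1/a_t)] = 25.773 km/s.
First burn Δv₁ = |v_p − v₁| = 5.477 km/s.
Circular speed at r₂: v₂ = √(μ/r₂) = 9.948 km/s.
Transfer-orbit speed at r₂: v_a = √[μ(2/r₂ − 1/a_t)] = 6.192 km/s.
Second burn Δv₂ = |v₂ − v_a| = 3.756 km/s.
Total Δv = Δv₁ + Δv₂ = 9.233 km/s.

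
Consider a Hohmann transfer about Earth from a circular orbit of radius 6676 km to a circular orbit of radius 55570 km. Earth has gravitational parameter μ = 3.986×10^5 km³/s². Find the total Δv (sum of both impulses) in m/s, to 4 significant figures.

Δv = 4036 m/s

The Hohmann ellipse has a_t = (r₁ + r₂)/2 = 31123 km.
At r₁ the circular-orbit speed is v₁ = √(μ/r₁) = 7.7270 km/s.
Transfer-orbit speed at r₁ (vis-viva equation): v_p = √[μ(2/r₁ − 1/a_t)] = 10.325 km/s.
First burn Δv₁ = |v_p − v₁| = 2.598 km/s.
At r₂, v₂ = √(μ/r₂) = 2.678 km/s.
Transfer-orbit speed at r₂: v_a = √[μ(2/r₂ − 1/a_t)] = 1.240 km/s.
Second burn Δv₂ = |v₂ − v_a| = 1.438 km/s.
Δv = Δv₁ + Δv₂ = 2.598 + 1.438 = 4.036 km/s.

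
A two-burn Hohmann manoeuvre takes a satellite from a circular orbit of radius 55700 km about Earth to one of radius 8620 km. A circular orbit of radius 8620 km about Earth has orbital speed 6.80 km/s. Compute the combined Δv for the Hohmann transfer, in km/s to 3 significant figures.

From the circular-orbit relation v² = μ/r at r = 8620 km: μ = v²r = (6.80)² × 8620 = 3.98589×10^5 km³/s².
Semi-major axis of the transfer orbit: a_t = (55700 + 8620)/2 = 32160 km.
Circular speed at r₁: v₁ = √(μ/r₁) = √(3.98589×10^5/55700) = 2.675 km/s.
Transfer-orbit speed at r₁ (vis-viva equation): v_a = √[μ(2/r₁ − 1/a_t)] = 1.385 km/s.
First burn Δv₁ = |v_a − v₁| = 1.290 km/s.
Circular speed at r₂: v₂ = √(μ/r₂) = 6.800 km/s.
Transfer-orbit speed at r₂: v_p = √[μ(2/r₂ − 1/a_t)] = 8.949 km/s.
Second burn Δv₂ = |v₂ − v_p| = 2.149 km/s.
Total Δv = Δv₁ + Δv₂ = 3.439 km/s.

Δv = 3.44 km/s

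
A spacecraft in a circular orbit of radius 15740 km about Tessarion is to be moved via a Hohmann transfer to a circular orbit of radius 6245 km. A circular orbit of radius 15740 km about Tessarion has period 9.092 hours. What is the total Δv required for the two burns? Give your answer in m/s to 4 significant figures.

Δv = 1687 m/s

From Kepler's third law T² = 4π²r³/μ at r = 15740 km, T = 9.092 hours = 9.092 × 3600 s = 32731.2 s: μ = 4π²r³/T² = 1.43698×10^5 km³/s².
Semi-major axis of the transfer orbit: a_t = (15740 + 6245)/2 = 10992.5 km.
At r₁ the circular-orbit speed is v₁ = √(μ/r₁) = 3.0215 km/s.
On the transfer ellipse at r₁, vis-viva gives v_a = √[μ(2/r₁ − 1/a_t)] = 2.2774 km/s.
First burn Δv₁ = |v_a − v₁| = 0.7441 km/s.
At r₂, v₂ = √(μ/r₂) = 4.7969 km/s.
Transfer-orbit speed at r₂: v_p = √[μ(2/r₂ − 1/a_t)] = 5.7400 km/s.
Second burn Δv₂ = |v₂ − v_p| = 0.9431 km/s.
Total Δv = Δv₁ + Δv₂ = 1.687 km/s.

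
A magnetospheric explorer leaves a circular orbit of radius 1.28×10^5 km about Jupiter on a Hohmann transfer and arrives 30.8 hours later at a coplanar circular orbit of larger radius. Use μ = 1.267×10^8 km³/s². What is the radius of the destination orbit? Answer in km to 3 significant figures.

r₂ = 9.53×10^5 km

Transfer time t = 30.8 hours = 1.1088×10^5 s, and t = π√(a_t³/μ).
So a_t = (μ t²/π²)^(1/3) = (1.267×10^8 × (1.1088×10^5)² / π²)^(1/3) = 5.4042×10^5 km.
Since a_t = (r₁ + r₂)/2, r₂ = 2a_t − r₁ = 2×5.4042×10^5 − 1.280×10^5 = 9.5284×10^5 km.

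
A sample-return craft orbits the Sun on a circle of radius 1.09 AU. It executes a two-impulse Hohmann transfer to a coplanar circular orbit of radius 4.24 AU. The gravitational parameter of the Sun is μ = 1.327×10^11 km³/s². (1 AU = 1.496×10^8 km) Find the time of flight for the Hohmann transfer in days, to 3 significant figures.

In km: r₁ = 1.09 × 1.496×10^8 = 1.63064×10^8 km; r₂ = 4.24 × 1.496×10^8 = 6.34304×10^8 km.
The Hohmann ellipse has a_t = (r₁ + r₂)/2 = 3.98684×10^8 km.
Half the transfer-orbit period gives t = π√(a_t³/μ) = 6.865×10^7 s.
Converting: 6.865×10^7 s ÷ 86400 s/day = 795 days.

t = 795 days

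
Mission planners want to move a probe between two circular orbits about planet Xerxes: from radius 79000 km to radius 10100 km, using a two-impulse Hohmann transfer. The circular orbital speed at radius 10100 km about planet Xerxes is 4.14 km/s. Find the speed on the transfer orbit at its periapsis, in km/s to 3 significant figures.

From the circular-orbit relation v² = μ/r at r = 10100 km: μ = v²r = (4.14)² × 10100 = 1.73110×10^5 km³/s².
The Hohmann ellipse has a_t = (r₁ + r₂)/2 = 44550 km.
The periapsis of the transfer ellipse is at r = 10100 km.
Applying v² = μ(2/r − 1/a_t): v = 5.513 km/s.

v = 5.51 km/s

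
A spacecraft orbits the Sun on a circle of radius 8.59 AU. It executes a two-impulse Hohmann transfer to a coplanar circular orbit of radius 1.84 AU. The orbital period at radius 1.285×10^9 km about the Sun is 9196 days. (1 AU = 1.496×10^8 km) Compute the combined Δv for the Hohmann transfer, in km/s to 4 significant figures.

Δv = 10.35 km/s

From Kepler's third law T² = 4π²r³/μ at r = 1.285×10^9 km, T = 9196 days = 9196 × 86400 s = 7.945344×10^8 s: μ = 4π²r³/T² = 1.32692×10^11 km³/s².
In km: r₁ = 8.59 × 1.496×10^8 = 1.285064×10^9 km; r₂ = 1.84 × 1.496×10^8 = 2.75264×10^8 km.
Semi-major axis of the transfer orbit: a_t = (1.285064×10^9 + 2.75264×10^8)/2 = 7.80164×10^8 km.
Circular speed at r₁: v₁ = √(μ/r₁) = √(1.32692×10^11/1.285064×10^9) = 10.162 km/s.
On the transfer ellipse at r₁, vis-viva equation gives v_a = √[μ(2/r₁ − 1/a_t)] = 6.0359 km/s.
First burn Δv₁ = |v_a − v₁| = 4.126 km/s.
Circular speed at r₂: v₂ = √(μ/r₂) = 21.9557 km/s.
Transfer-orbit speed at r₂: v_p = √[μ(2/r₂ − 1/a_t)] = 28.1784 km/s.
Second burn Δv₂ = |v₂ − v_p| = 6.223 km/s.
Total Δv = Δv₁ + Δv₂ = 10.35 km/s.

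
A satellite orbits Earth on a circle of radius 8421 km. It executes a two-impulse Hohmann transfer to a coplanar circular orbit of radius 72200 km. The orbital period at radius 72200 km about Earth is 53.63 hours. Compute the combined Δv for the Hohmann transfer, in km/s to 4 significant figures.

Δv = 3.603 km/s

From Kepler's third law T² = 4π²r³/μ at r = 72200 km, T = 53.63 hours = 53.63 × 3600 s = 1.93068×10^5 s: μ = 4π²r³/T² = 3.98612×10^5 km³/s².
The Hohmann ellipse has a_t = (r₁ + r₂)/2 = 40310.5 km.
At r₁ the circular-orbit speed is v₁ = √(μ/r₁) = 6.88008 km/s.
On the transfer ellipse at r₁, vis-viva equation gives v_p = √[μ(2/r₁ − 1/a_t)] = 9.20774 km/s.
First burn Δv₁ = |v_p − v₁| = 2.3277 km/s.
Circular speed at r₂: v₂ = √(μ/r₂) = 2.34967 km/s.
Transfer-orbit speed at r₂: v_a = √[μ(2/r₂ − 1/a_t)] = 1.07394 km/s.
Second burn Δv₂ = |v₂ − v_a| = 1.2757 km/s.
Total Δv = Δv₁ + Δv₂ = 3.603 km/s.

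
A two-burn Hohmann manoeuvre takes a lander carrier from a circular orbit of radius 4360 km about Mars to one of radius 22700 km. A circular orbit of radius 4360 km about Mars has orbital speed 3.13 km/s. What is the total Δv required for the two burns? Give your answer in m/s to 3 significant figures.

From the circular-orbit relation v² = μ/r at r = 4360 km: μ = v²r = (3.13)² × 4360 = 42714.5 km³/s².
Transfer-ellipse semi-major axis a_t = (r₁ + r₂)/2 = (4360 + 22700)/2 = 13530 km.
Circular speed at r₁: v₁ = √(μ/r₁) = √(42714.5/4360) = 3.1300 km/s.
On the transfer ellipse at r₁, v² = μ(2/r − 1/a) gives v_p = √[μ(2/r₁ − 1/a_t)] = 4.0542 km/s.
First burn Δv₁ = |v_p − v₁| = 0.9242 km/s.
Circular speed at r₂: v₂ = √(μ/r₂) = 1.37175 km/s.
Transfer-orbit speed at r₂: v_a = √[μ(2/r₂ − 1/a_t)] = 0.778698 km/s.
Second burn Δv₂ = |v₂ − v_a| = 0.5931 km/s.
Δv = Δv₁ + Δv₂ = 0.9242 + 0.5931 = 1.517 km/s.

Δv = 1520 m/s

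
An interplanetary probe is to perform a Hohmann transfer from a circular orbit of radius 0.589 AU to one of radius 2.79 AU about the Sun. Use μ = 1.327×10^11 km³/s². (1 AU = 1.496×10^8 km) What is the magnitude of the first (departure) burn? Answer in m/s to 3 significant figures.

Δv₁ = 11100 m/s

In km: r₁ = 0.589 × 1.496×10^8 = 8.81144×10^7 km; r₂ = 2.79 × 1.496×10^8 = 4.17384×10^8 km.
Semi-major axis of the transfer orbit: a_t = (8.81144×10^7 + 4.17384×10^8)/2 = 2.527492×10^8 km.
On the circular orbit at r = 8.81144×10^7 km, v_c = √(μ/r) = 38.81 km/s.
Vis-viva on the transfer ellipse at r = 8.81144×10^7 km gives v_t = √[μ(2/r − 1/a_t)] = 49.87 km/s.
Δv₁ = |v_t − v_c| = |49.87 − 38.81| = 11.06 km/s.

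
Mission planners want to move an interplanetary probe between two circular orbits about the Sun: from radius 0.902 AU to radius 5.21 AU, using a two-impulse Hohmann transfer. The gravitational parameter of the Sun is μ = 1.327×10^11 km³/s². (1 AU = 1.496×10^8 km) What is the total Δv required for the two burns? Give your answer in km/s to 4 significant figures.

Δv = 15.55 km/s

In km: r₁ = 0.902 × 1.496×10^8 = 1.349392×10^8 km; r₂ = 5.21 × 1.496×10^8 = 7.79416×10^8 km.
Semi-major axis of the transfer orbit: a_t = (1.349392×10^8 + 7.79416×10^8)/2 = 4.571776×10^8 km.
At r₁ the circular-orbit speed is v₁ = √(μ/r₁) = 31.3593 km/s.
Transfer-orbit speed at r₁ (vis-viva): v_p = √[μ(2/r₁ − 1/a_t)] = 40.9457 km/s.
First burn Δv₁ = |v_p − v₁| = 9.5864 km/s.
At r₂, v₂ = √(μ/r₂) = 13.0482 km/s.
Transfer-orbit speed at r₂: v_a = √[μ(2/r₂ − 1/a_t)] = 7.08888 km/s.
Second burn Δv₂ = |v₂ − v_a| = 5.9593 km/s.
Total Δv = Δv₁ + Δv₂ = 15.55 km/s.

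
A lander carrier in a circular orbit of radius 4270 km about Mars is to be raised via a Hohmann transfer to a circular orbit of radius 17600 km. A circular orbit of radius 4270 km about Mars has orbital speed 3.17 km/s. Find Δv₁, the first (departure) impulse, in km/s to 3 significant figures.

From the circular-orbit relation v² = μ/r at r = 4270 km: μ = v²r = (3.17)² × 4270 = 42908.8 km³/s².
Semi-major axis of the transfer orbit: a_t = (4270 + 17600)/2 = 10935 km.
On the circular orbit at r = 4270 km, v_c = √(μ/r) = 3.1700 km/s.
Transfer-orbit speed at the same r (vis-viva, a = a_t): v_t = √[μ(2/r − 1/a_t)] = 4.0217 km/s.
Δv₁ = |v_t − v_c| = |4.0217 − 3.1700| = 0.8517 km/s.

Δv₁ = 0.852 km/s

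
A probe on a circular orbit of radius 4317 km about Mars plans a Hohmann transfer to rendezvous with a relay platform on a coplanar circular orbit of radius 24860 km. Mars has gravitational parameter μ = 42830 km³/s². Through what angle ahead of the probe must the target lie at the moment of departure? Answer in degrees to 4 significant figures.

Transfer-ellipse semi-major axis a_t = (r₁ + r₂)/2 = (4317 + 24860)/2 = 14588.5 km.
Transfer time t = π√(a_t³/μ) = 26748 s.
Target angular speed ω₂ = √(μ/r₂³) = 5.2799×10^-5 rad/s.
Angle swept by the target during transfer: ω₂·t = 1.4123 rad = 80.92°.
Arrival is 180° from departure on the ellipse, so φ = 180° − 80.92° = 99.08°.

φ = 99.08°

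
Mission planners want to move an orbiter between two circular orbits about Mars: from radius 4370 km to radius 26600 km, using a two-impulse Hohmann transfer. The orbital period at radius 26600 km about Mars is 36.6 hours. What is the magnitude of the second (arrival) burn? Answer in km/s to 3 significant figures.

Δv₂ = 0.595 km/s

From Kepler's third law T² = 4π²r³/μ at r = 26600 km, T = 36.6 hours = 36.6 × 3600 s = 1.3176×10^5 s: μ = 4π²r³/T² = 42799.4 km³/s².
The Hohmann ellipse has a_t = (r₁ + r₂)/2 = 15485 km.
Circular speed at r = 26600 km: v_c = √(μ/r) = 1.26846 km/s.
Transfer-orbit speed at the same r (vis-viva, a = a_t): v_t = √[μ(2/r − 1/a_t)] = 0.673850 km/s.
Δv₂ = |v_t − v_c| = |0.673850 − 1.26846| = 0.5946 km/s.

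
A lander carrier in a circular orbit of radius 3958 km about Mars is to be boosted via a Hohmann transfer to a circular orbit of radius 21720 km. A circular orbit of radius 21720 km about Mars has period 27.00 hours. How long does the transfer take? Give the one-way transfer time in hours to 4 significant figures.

From Kepler's third law T² = 4π²r³/μ at r = 21720 km, T = 27.00 hours = 27.00 × 3600 s = 97200 s: μ = 4π²r³/T² = 42816.1 km³/s².
The Hohmann ellipse has a_t = (r₁ + r₂)/2 = 12839 km.
Half the transfer-orbit period gives t = π√(a_t³/μ) = 22087 s.
Converting: 22087 s ÷ 3600 s/hour = 6.135 hours.

t = 6.135 hours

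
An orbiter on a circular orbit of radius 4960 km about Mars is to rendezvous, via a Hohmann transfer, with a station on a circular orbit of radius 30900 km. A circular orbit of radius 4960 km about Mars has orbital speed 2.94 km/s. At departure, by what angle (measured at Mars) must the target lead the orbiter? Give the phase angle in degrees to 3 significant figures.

From the circular-orbit relation v² = μ/r at r = 4960 km: μ = v²r = (2.94)² × 4960 = 42872.3 km³/s².
Semi-major axis of the transfer orbit: a_t = (4960 + 30900)/2 = 17930 km.
Transfer time t = π√(a_t³/μ) = 36428 s.
Target angular speed ω₂ = √(μ/r₂³) = 3.8120×10^-5 rad/s.
Angle swept by the target during transfer: ω₂·t = 1.3886 rad = 79.56°.
The orbiter traverses 180° on the transfer ellipse, so the target must lead by 180° − 79.56° = 100°.

φ = 100°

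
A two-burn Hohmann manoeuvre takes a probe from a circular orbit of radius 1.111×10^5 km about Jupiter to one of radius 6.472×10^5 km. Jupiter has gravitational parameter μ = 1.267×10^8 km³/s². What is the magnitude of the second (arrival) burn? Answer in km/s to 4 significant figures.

Transfer-ellipse semi-major axis a_t = (r₁ + r₂)/2 = (1.111×10^5 + 6.472×10^5)/2 = 3.7915×10^5 km.
On the circular orbit at r = 6.472×10^5 km, v_c = √(μ/r) = 13.992 km/s.
Vis-viva on the transfer ellipse at r = 6.472×10^5 km gives v_t = √[μ(2/r − 1/a_t)] = 7.5739 km/s.
Δv₂ = |v_t − v_c| = |7.5739 − 13.992| = 6.418 km/s.

Δv₂ = 6.418 km/s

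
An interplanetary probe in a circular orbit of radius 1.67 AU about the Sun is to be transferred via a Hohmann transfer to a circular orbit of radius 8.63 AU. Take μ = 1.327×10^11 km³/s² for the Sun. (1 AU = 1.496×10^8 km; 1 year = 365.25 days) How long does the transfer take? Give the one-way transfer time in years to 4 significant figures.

t = 5.844 years

In km: r₁ = 1.67 × 1.496×10^8 = 2.49832×10^8 km; r₂ = 8.63 × 1.496×10^8 = 1.291048×10^9 km.
Transfer-ellipse semi-major axis a_t = (r₁ + r₂)/2 = (2.49832×10^8 + 1.291048×10^9)/2 = 7.7044×10^8 km.
Half the transfer-orbit period gives t = π√(a_t³/μ) = 1.8443×10^8 s.
Converting: 1.8443×10^8 s ÷ 3.15576×10^7 s/year (365.25 × 86400) = 5.844 years.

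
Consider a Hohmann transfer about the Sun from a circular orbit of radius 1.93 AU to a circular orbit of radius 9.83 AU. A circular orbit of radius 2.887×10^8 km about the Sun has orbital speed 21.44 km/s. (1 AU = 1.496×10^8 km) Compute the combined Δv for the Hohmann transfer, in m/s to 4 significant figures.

From the circular-orbit relation v² = μ/r at r = 2.887×10^8 km: μ = v²r = (21.44)² × 2.887×10^8 = 1.32708×10^11 km³/s².
In km: r₁ = 1.93 × 1.496×10^8 = 2.88728×10^8 km; r₂ = 9.83 × 1.496×10^8 = 1.470568×10^9 km.
Transfer-ellipse semi-major axis a_t = (r₁ + r₂)/2 = (2.88728×10^8 + 1.470568×10^9)/2 = 8.79648×10^8 km.
At r₁ the circular-orbit speed is v₁ = √(μ/r₁) = 21.439 km/s.
Transfer-orbit speed at r₁ (vis-viva): v_p = √[μ(2/r₁ − 1/a_t)] = 27.720 km/s.
First burn Δv₁ = |v_p − v₁| = 6.281 km/s.
Circular speed at r₂: v₂ = √(μ/r₂) = 9.4996 km/s.
Transfer-orbit speed at r₂: v_a = √[μ(2/r₂ − 1/a_t)] = 5.4425 km/s.
Second burn Δv₂ = |v₂ − v_a| = 4.057 km/s.
Total Δv = Δv₁ + Δv₂ = 10.34 km/s.

Δv = 10340 m/s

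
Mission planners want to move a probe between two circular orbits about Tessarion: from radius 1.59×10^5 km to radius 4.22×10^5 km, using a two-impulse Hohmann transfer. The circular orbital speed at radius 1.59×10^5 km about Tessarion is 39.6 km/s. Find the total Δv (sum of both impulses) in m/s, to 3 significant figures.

From the circular-orbit relation v² = μ/r at r = 1.59×10^5 km: μ = v²r = (39.6)² × 1.59×10^5 = 2.49337×10^8 km³/s².
The Hohmann ellipse has a_t = (r₁ + r₂)/2 = 2.905×10^5 km.
At r₁ the circular-orbit speed is v₁ = √(μ/r₁) = 39.600 km/s.
On the transfer ellipse at r₁, v² = μ(2/r − 1/a) gives v_p = √[μ(2/r₁ − 1/a_t)] = 47.729 km/s.
First burn Δv₁ = |v_p − v₁| = 8.129 km/s.
Circular speed at r₂: v₂ = √(μ/r₂) = 24.307 km/s.
Transfer-orbit speed at r₂: v_a = √[μ(2/r₂ − 1/a_t)] = 17.983 km/s.
Second burn Δv₂ = |v₂ − v_a| = 6.324 km/s.
Δv = Δv₁ + Δv₂ = 8.129 + 6.324 = 14.45 km/s.

Δv = 14500 m/s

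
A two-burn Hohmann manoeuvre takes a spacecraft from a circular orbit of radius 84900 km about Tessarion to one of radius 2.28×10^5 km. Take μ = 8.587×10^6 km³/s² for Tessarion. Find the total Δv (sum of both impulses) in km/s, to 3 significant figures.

Δv = 3.70 km/s

Transfer-ellipse semi-major axis a_t = (r₁ + r₂)/2 = (84900 + 2.280×10^5)/2 = 1.5645×10^5 km.
Circular speed at r₁: v₁ = √(μ/r₁) = √(8.587×10^6/84900) = 10.057 km/s.
Transfer-orbit speed at r₁ (vis-viva equation): v_p = √[μ(2/r₁ − 1/a_t)] = 12.141 km/s.
First burn Δv₁ = |v_p − v₁| = 2.084 km/s.
Circular speed at r₂: v₂ = √(μ/r₂) = 6.137 km/s.
Transfer-orbit speed at r₂: v_a = √[μ(2/r₂ − 1/a_t)] = 4.521 km/s.
Second burn Δv₂ = |v₂ − v_a| = 1.616 km/s.
Total Δv = Δv₁ + Δv₂ = 3.700 km/s.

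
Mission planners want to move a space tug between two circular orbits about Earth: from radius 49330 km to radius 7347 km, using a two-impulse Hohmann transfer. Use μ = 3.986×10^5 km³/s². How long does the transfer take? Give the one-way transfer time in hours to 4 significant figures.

Semi-major axis of the transfer orbit: a_t = (49330 + 7347)/2 = 28338.5 km.
By Kepler's third law the transfer-orbit period is T = 2π√(a_t³/μ), so t = T/2 = 23740 s.
Converting: 23740 s ÷ 3600 s/hour = 6.594 hours.

t = 6.594 hours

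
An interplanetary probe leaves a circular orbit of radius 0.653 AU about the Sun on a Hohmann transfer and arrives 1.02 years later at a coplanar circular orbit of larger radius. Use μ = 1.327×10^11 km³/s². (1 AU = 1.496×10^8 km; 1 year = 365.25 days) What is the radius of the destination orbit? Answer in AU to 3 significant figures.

In km: r₁ = 0.653 × 1.496×10^8 = 9.76888×10^7 km.
Transfer time t = 1.02 years × 365.25 × 86400 s = 3.2188752×10^7 s, and t = π√(a_t³/μ).
So a_t = (μ t²/π²)^(1/3) = (1.327×10^11 × (3.2188752×10^7)² / π²)^(1/3) = 2.4062×10^8 km.
Since a_t = (r₁ + r₂)/2, r₂ = 2a_t − r₁ = 2×2.4062×10^8 − 9.76888×10^7 = 3.835512×10^8 km.
In AU: r₂ = 3.835512×10^8 / 1.496×10^8 = 2.56 AU.

r₂ = 2.56 AU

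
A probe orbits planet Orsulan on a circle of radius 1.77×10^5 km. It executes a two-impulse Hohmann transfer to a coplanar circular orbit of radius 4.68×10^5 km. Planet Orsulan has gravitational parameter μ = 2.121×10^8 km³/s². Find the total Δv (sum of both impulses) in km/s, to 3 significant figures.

Δv = 12.6 km/s

Semi-major axis of the transfer orbit: a_t = (1.770×10^5 + 4.680×10^5)/2 = 3.225×10^5 km.
At r₁ the circular-orbit speed is v₁ = √(μ/r₁) = 34.617 km/s.
On the transfer ellipse at r₁, v² = μ(2/r − 1/a) gives v_p = √[μ(2/r₁ − 1/a_t)] = 41.701 km/s.
First burn Δv₁ = |v_p − v₁| = 7.084 km/s.
At r₂, v₂ = √(μ/r₂) = 21.2886 km/s.
Transfer-orbit speed at r₂: v_a = √[μ(2/r₂ − 1/a_t)] = 15.7714 km/s.
Second burn Δv₂ = |v₂ − v_a| = 5.517 km/s.
Δv = Δv₁ + Δv₂ = 7.084 + 5.517 = 12.60 km/s.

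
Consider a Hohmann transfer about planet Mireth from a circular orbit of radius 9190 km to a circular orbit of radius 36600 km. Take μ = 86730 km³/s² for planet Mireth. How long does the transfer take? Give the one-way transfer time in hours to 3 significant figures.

The Hohmann ellipse has a_t = (r₁ + r₂)/2 = 22895 km.
Transfer time t = π√(a_t³/μ) = π√((22895)³ / 86730) = 36960 s.
Converting: 36960 s ÷ 3600 s/hour = 10.3 hours.

t = 10.3 hours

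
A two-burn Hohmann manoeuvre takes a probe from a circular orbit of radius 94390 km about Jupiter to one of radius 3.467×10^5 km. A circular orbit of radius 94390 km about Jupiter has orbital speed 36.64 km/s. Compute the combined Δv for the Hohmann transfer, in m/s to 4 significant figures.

From the circular-orbit relation v² = μ/r at r = 94390 km: μ = v²r = (36.64)² × 94390 = 1.26718×10^8 km³/s².
The Hohmann ellipse has a_t = (r₁ + r₂)/2 = 2.20545×10^5 km.
Circular speed at r₁: v₁ = √(μ/r₁) = √(1.26718×10^8/94390) = 36.640 km/s.
On the transfer ellipse at r₁, v² = μ(2/r − 1/a) gives v_p = √[μ(2/r₁ − 1/a_t)] = 45.939 km/s.
First burn Δv₁ = |v_p − v₁| = 9.299 km/s.
Circular speed at r₂: v₂ = √(μ/r₂) = 19.118 km/s.
Transfer-orbit speed at r₂: v_a = √[μ(2/r₂ − 1/a_t)] = 12.507 km/s.
Second burn Δv₂ = |v₂ − v_a| = 6.611 km/s.
Δv = Δv₁ + Δv₂ = 9.299 + 6.611 = 15.91 km/s.

Δv = 15910 m/s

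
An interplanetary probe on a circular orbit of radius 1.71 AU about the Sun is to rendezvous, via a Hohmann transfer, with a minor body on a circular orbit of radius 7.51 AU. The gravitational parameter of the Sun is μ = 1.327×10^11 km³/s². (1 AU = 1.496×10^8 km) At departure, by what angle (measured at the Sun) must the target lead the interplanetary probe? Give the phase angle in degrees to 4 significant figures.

φ = 93.43°

In km: r₁ = 1.71 × 1.496×10^8 = 2.55816×10^8 km; r₂ = 7.51 × 1.496×10^8 = 1.123496×10^9 km.
Semi-major axis of the transfer orbit: a_t = (2.55816×10^8 + 1.123496×10^9)/2 = 6.89656×10^8 km.
Transfer time t = π√(a_t³/μ) = 1.562×10^8 s.
The target's mean motion on its circular orbit is ω₂ = √(μ/r₂³) = 9.673×10^-9 rad/s.
Angle swept by the target during transfer: ω₂·t = 1.511 rad = 86.57°.
Arrival is 180° from departure on the ellipse, so φ = 180° − 86.57° = 93.43°.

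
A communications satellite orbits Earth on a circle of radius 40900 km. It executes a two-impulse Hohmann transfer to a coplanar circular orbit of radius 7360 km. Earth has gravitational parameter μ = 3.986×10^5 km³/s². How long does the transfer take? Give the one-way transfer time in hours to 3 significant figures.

t = 5.18 hours

Transfer-ellipse semi-major axis a_t = (r₁ + r₂)/2 = (40900 + 7360)/2 = 24130 km.
By Kepler's third law the transfer-orbit period is T = 2π√(a_t³/μ), so t = T/2 = 18650 s.
Converting: 18650 s ÷ 3600 s/hour = 5.18 hours.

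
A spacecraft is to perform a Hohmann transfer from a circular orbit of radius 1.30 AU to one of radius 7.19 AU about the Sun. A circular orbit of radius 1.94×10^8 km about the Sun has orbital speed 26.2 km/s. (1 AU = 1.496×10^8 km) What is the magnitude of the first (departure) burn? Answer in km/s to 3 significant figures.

Δv₁ = 7.89 km/s

From the circular-orbit relation v² = μ/r at r = 1.94×10^8 km: μ = v²r = (26.2)² × 1.94×10^8 = 1.33169×10^11 km³/s².
In km: r₁ = 1.30 × 1.496×10^8 = 1.9448×10^8 km; r₂ = 7.19 × 1.496×10^8 = 1.075624×10^9 km.
Semi-major axis of the transfer orbit: a_t = (1.9448×10^8 + 1.075624×10^9)/2 = 6.35052×10^8 km.
On the circular orbit at r = 1.9448×10^8 km, v_c = √(μ/r) = 26.168 km/s.
Transfer-orbit speed at the same r (vis-viva, a = a_t): v_t = √[μ(2/r − 1/a_t)] = 34.056 km/s.
Δv₁ = |v_t − v_c| = |34.056 − 26.168| = 7.888 km/s.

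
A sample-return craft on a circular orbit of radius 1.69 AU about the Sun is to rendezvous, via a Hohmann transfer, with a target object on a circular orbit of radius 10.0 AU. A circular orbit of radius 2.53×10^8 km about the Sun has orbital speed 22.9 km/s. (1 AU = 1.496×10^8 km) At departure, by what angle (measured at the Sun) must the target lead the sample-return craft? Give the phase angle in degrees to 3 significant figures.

From the circular-orbit relation v² = μ/r at r = 2.53×10^8 km: μ = v²r = (22.9)² × 2.53×10^8 = 1.32676×10^11 km³/s².
In km: r₁ = 1.69 × 1.496×10^8 = 2.52824×10^8 km; r₂ = 10.0 × 1.496×10^8 = 1.496×10^9 km.
Transfer-ellipse semi-major axis a_t = (r₁ + r₂)/2 = (2.52824×10^8 + 1.496×10^9)/2 = 8.74412×10^8 km.
Transfer time t = π√(a_t³/μ) = 2.230×10^8 s.
Target angular speed ω₂ = √(μ/r₂³) = 6.295×10^-9 rad/s.
Angle swept by the target during transfer: ω₂·t = 1.404 rad = 80.44°.
The sample-return craft traverses 180° on the transfer ellipse, so the target must lead by 180° − 80.44° = 99.6°.

φ = 99.6°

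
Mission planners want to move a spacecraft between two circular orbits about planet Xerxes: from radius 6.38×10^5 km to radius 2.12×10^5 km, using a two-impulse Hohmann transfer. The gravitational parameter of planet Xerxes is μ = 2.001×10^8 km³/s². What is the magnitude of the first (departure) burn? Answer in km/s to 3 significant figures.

Semi-major axis of the transfer orbit: a_t = (6.380×10^5 + 2.120×10^5)/2 = 4.250×10^5 km.
On the circular orbit at r = 6.380×10^5 km, v_c = √(μ/r) = 17.710 km/s.
Transfer-orbit speed at the same r (vis-viva, a = a_t): v_t = √[μ(2/r − 1/a_t)] = 12.508 km/s.
Δv₁ = |v_t − v_c| = |12.508 − 17.710| = 5.202 km/s.

Δv₁ = 5.20 km/s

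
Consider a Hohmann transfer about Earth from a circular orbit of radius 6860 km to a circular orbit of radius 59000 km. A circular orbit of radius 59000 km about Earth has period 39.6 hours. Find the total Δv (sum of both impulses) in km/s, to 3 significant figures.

From Kepler's third law T² = 4π²r³/μ at r = 59000 km, T = 39.6 hours = 39.6 × 3600 s = 1.4256×10^5 s: μ = 4π²r³/T² = 3.98952×10^5 km³/s².
Semi-major axis of the transfer orbit: a_t = (6860 + 59000)/2 = 32930 km.
Circular speed at r₁: v₁ = √(μ/r₁) = √(3.98952×10^5/6860) = 7.62602 km/s.
Transfer-orbit speed at r₁ (vis-viva equation): v_p = √[μ(2/r₁ − 1/a_t)] = 10.2077 km/s.
First burn Δv₁ = |v_p − v₁| = 2.5817 km/s.
Circular speed at r₂: v₂ = √(μ/r₂) = 2.6004 km/s.
Transfer-orbit speed at r₂: v_a = √[μ(2/r₂ − 1/a_t)] = 1.1869 km/s.
Second burn Δv₂ = |v₂ − v_a| = 1.4135 km/s.
Δv = Δv₁ + Δv₂ = 2.5817 + 1.4135 = 3.995 km/s.

Δv = 4.00 km/s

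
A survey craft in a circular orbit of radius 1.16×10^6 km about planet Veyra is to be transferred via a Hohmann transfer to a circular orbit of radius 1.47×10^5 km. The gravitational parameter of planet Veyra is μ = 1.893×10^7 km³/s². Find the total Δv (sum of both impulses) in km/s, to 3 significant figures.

Transfer-ellipse semi-major axis a_t = (r₁ + r₂)/2 = (1.160×10^6 + 1.470×10^5)/2 = 6.535×10^5 km.
Circular speed at r₁: v₁ = √(μ/r₁) = √(1.893×10^7/1.160×10^6) = 4.040 km/s.
On the transfer ellipse at r₁, v² = μ(2/r − 1/a) gives v_a = √[μ(2/r₁ − 1/a_t)] = 1.916 km/s.
First burn Δv₁ = |v_a − v₁| = 2.124 km/s.
At r₂, v₂ = √(μ/r₂) = 11.348 km/s.
Transfer-orbit speed at r₂: v_p = √[μ(2/r₂ − 1/a_t)] = 15.119 km/s.
Second burn Δv₂ = |v₂ − v_p| = 3.771 km/s.
Δv = Δv₁ + Δv₂ = 2.124 + 3.771 = 5.895 km/s.

Δv = 5.89 km/s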